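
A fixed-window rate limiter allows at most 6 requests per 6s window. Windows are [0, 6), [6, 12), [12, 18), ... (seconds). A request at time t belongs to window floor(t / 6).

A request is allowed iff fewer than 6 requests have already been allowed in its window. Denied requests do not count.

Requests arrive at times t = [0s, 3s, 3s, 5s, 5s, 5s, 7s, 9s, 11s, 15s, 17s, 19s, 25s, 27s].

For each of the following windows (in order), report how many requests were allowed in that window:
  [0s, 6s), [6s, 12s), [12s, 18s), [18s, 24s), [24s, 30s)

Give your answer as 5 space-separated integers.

Processing requests:
  req#1 t=0s (window 0): ALLOW
  req#2 t=3s (window 0): ALLOW
  req#3 t=3s (window 0): ALLOW
  req#4 t=5s (window 0): ALLOW
  req#5 t=5s (window 0): ALLOW
  req#6 t=5s (window 0): ALLOW
  req#7 t=7s (window 1): ALLOW
  req#8 t=9s (window 1): ALLOW
  req#9 t=11s (window 1): ALLOW
  req#10 t=15s (window 2): ALLOW
  req#11 t=17s (window 2): ALLOW
  req#12 t=19s (window 3): ALLOW
  req#13 t=25s (window 4): ALLOW
  req#14 t=27s (window 4): ALLOW

Allowed counts by window: 6 3 2 1 2

Answer: 6 3 2 1 2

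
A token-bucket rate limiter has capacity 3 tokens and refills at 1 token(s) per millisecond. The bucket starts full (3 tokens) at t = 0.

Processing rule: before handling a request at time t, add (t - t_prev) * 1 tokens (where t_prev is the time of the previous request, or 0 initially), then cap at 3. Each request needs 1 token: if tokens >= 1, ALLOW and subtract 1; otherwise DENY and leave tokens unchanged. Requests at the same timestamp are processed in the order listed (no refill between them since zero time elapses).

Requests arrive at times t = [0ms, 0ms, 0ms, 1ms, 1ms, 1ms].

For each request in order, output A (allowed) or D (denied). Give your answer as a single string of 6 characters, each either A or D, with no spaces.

Answer: AAAADD

Derivation:
Simulating step by step:
  req#1 t=0ms: ALLOW
  req#2 t=0ms: ALLOW
  req#3 t=0ms: ALLOW
  req#4 t=1ms: ALLOW
  req#5 t=1ms: DENY
  req#6 t=1ms: DENY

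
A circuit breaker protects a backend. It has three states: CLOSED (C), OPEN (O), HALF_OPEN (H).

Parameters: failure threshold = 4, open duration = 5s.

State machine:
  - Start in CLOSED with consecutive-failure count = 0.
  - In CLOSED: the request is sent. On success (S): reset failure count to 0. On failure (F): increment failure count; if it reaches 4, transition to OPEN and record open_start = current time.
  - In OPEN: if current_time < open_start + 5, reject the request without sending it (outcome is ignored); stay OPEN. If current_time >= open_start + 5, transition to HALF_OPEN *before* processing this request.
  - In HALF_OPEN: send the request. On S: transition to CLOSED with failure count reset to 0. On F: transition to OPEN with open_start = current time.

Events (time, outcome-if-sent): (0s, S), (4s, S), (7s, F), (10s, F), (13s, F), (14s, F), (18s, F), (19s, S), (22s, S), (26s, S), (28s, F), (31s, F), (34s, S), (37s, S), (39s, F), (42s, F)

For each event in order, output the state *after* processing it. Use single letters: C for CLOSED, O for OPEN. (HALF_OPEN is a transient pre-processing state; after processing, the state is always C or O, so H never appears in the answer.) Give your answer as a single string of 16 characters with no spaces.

State after each event:
  event#1 t=0s outcome=S: state=CLOSED
  event#2 t=4s outcome=S: state=CLOSED
  event#3 t=7s outcome=F: state=CLOSED
  event#4 t=10s outcome=F: state=CLOSED
  event#5 t=13s outcome=F: state=CLOSED
  event#6 t=14s outcome=F: state=OPEN
  event#7 t=18s outcome=F: state=OPEN
  event#8 t=19s outcome=S: state=CLOSED
  event#9 t=22s outcome=S: state=CLOSED
  event#10 t=26s outcome=S: state=CLOSED
  event#11 t=28s outcome=F: state=CLOSED
  event#12 t=31s outcome=F: state=CLOSED
  event#13 t=34s outcome=S: state=CLOSED
  event#14 t=37s outcome=S: state=CLOSED
  event#15 t=39s outcome=F: state=CLOSED
  event#16 t=42s outcome=F: state=CLOSED

Answer: CCCCCOOCCCCCCCCC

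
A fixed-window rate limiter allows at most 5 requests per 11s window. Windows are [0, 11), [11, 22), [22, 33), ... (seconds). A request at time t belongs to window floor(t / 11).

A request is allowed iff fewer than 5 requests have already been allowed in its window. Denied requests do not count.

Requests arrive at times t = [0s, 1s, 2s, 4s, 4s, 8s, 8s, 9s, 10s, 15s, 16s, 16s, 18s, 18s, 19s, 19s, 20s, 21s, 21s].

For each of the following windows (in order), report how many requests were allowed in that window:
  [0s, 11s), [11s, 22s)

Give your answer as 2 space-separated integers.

Answer: 5 5

Derivation:
Processing requests:
  req#1 t=0s (window 0): ALLOW
  req#2 t=1s (window 0): ALLOW
  req#3 t=2s (window 0): ALLOW
  req#4 t=4s (window 0): ALLOW
  req#5 t=4s (window 0): ALLOW
  req#6 t=8s (window 0): DENY
  req#7 t=8s (window 0): DENY
  req#8 t=9s (window 0): DENY
  req#9 t=10s (window 0): DENY
  req#10 t=15s (window 1): ALLOW
  req#11 t=16s (window 1): ALLOW
  req#12 t=16s (window 1): ALLOW
  req#13 t=18s (window 1): ALLOW
  req#14 t=18s (window 1): ALLOW
  req#15 t=19s (window 1): DENY
  req#16 t=19s (window 1): DENY
  req#17 t=20s (window 1): DENY
  req#18 t=21s (window 1): DENY
  req#19 t=21s (window 1): DENY

Allowed counts by window: 5 5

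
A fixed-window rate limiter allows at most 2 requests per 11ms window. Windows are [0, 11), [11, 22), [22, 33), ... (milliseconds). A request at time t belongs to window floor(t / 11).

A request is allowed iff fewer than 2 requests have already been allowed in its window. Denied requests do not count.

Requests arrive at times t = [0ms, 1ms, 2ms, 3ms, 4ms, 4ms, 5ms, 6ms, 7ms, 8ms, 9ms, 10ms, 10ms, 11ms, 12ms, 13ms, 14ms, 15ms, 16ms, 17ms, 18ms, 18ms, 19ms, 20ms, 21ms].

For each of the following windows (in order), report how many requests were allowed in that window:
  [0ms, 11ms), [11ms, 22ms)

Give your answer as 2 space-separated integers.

Processing requests:
  req#1 t=0ms (window 0): ALLOW
  req#2 t=1ms (window 0): ALLOW
  req#3 t=2ms (window 0): DENY
  req#4 t=3ms (window 0): DENY
  req#5 t=4ms (window 0): DENY
  req#6 t=4ms (window 0): DENY
  req#7 t=5ms (window 0): DENY
  req#8 t=6ms (window 0): DENY
  req#9 t=7ms (window 0): DENY
  req#10 t=8ms (window 0): DENY
  req#11 t=9ms (window 0): DENY
  req#12 t=10ms (window 0): DENY
  req#13 t=10ms (window 0): DENY
  req#14 t=11ms (window 1): ALLOW
  req#15 t=12ms (window 1): ALLOW
  req#16 t=13ms (window 1): DENY
  req#17 t=14ms (window 1): DENY
  req#18 t=15ms (window 1): DENY
  req#19 t=16ms (window 1): DENY
  req#20 t=17ms (window 1): DENY
  req#21 t=18ms (window 1): DENY
  req#22 t=18ms (window 1): DENY
  req#23 t=19ms (window 1): DENY
  req#24 t=20ms (window 1): DENY
  req#25 t=21ms (window 1): DENY

Allowed counts by window: 2 2

Answer: 2 2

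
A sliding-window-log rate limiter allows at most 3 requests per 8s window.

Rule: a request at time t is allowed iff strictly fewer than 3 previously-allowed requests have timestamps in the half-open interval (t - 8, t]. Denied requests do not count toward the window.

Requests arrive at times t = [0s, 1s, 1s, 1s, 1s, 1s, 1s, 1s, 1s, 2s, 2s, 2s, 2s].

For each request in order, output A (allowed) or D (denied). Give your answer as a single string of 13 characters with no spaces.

Tracking allowed requests in the window:
  req#1 t=0s: ALLOW
  req#2 t=1s: ALLOW
  req#3 t=1s: ALLOW
  req#4 t=1s: DENY
  req#5 t=1s: DENY
  req#6 t=1s: DENY
  req#7 t=1s: DENY
  req#8 t=1s: DENY
  req#9 t=1s: DENY
  req#10 t=2s: DENY
  req#11 t=2s: DENY
  req#12 t=2s: DENY
  req#13 t=2s: DENY

Answer: AAADDDDDDDDDD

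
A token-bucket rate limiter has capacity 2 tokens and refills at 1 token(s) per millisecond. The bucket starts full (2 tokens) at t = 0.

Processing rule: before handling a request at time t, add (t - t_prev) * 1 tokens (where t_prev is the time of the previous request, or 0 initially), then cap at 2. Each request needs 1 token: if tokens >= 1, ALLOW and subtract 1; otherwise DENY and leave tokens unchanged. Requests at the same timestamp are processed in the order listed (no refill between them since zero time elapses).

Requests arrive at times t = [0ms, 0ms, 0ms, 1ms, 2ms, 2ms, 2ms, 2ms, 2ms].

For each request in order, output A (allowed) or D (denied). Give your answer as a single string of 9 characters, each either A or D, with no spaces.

Answer: AADAADDDD

Derivation:
Simulating step by step:
  req#1 t=0ms: ALLOW
  req#2 t=0ms: ALLOW
  req#3 t=0ms: DENY
  req#4 t=1ms: ALLOW
  req#5 t=2ms: ALLOW
  req#6 t=2ms: DENY
  req#7 t=2ms: DENY
  req#8 t=2ms: DENY
  req#9 t=2ms: DENY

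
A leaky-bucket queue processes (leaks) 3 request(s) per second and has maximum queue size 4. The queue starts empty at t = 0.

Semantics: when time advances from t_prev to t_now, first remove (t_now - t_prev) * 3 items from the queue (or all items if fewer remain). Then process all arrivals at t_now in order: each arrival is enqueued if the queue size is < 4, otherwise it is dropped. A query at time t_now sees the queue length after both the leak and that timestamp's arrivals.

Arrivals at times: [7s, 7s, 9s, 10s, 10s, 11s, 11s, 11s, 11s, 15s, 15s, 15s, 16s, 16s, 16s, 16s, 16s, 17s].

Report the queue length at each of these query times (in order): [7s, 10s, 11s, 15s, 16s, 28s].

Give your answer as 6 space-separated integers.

Queue lengths at query times:
  query t=7s: backlog = 2
  query t=10s: backlog = 2
  query t=11s: backlog = 4
  query t=15s: backlog = 3
  query t=16s: backlog = 4
  query t=28s: backlog = 0

Answer: 2 2 4 3 4 0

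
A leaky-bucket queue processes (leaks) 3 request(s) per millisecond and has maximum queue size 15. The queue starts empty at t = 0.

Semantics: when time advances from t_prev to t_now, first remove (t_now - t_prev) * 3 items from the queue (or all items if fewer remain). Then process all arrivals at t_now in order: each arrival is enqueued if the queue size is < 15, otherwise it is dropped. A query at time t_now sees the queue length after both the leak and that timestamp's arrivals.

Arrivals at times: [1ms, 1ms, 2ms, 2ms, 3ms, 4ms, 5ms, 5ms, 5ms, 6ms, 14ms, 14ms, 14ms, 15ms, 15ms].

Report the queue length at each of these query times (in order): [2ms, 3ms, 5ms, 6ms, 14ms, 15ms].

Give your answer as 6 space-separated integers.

Queue lengths at query times:
  query t=2ms: backlog = 2
  query t=3ms: backlog = 1
  query t=5ms: backlog = 3
  query t=6ms: backlog = 1
  query t=14ms: backlog = 3
  query t=15ms: backlog = 2

Answer: 2 1 3 1 3 2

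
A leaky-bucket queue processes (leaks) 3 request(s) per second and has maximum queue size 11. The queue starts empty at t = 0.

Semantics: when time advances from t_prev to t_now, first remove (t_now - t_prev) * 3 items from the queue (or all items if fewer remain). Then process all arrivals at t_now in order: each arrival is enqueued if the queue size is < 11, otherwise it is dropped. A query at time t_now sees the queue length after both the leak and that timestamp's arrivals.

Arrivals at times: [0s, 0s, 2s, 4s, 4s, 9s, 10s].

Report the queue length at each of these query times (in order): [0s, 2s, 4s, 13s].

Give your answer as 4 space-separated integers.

Answer: 2 1 2 0

Derivation:
Queue lengths at query times:
  query t=0s: backlog = 2
  query t=2s: backlog = 1
  query t=4s: backlog = 2
  query t=13s: backlog = 0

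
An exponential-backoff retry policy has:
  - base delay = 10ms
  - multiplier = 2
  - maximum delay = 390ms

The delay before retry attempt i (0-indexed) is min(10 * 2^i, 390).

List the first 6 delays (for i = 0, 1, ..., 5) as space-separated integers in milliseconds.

Computing each delay:
  i=0: min(10*2^0, 390) = 10
  i=1: min(10*2^1, 390) = 20
  i=2: min(10*2^2, 390) = 40
  i=3: min(10*2^3, 390) = 80
  i=4: min(10*2^4, 390) = 160
  i=5: min(10*2^5, 390) = 320

Answer: 10 20 40 80 160 320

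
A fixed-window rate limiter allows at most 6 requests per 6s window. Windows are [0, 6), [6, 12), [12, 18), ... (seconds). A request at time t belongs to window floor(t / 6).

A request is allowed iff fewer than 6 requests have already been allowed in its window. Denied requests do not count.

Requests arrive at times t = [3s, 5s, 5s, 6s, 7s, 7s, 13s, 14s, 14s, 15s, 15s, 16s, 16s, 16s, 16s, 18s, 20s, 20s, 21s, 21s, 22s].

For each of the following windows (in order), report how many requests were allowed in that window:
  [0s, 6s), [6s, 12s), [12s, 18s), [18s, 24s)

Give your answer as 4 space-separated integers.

Processing requests:
  req#1 t=3s (window 0): ALLOW
  req#2 t=5s (window 0): ALLOW
  req#3 t=5s (window 0): ALLOW
  req#4 t=6s (window 1): ALLOW
  req#5 t=7s (window 1): ALLOW
  req#6 t=7s (window 1): ALLOW
  req#7 t=13s (window 2): ALLOW
  req#8 t=14s (window 2): ALLOW
  req#9 t=14s (window 2): ALLOW
  req#10 t=15s (window 2): ALLOW
  req#11 t=15s (window 2): ALLOW
  req#12 t=16s (window 2): ALLOW
  req#13 t=16s (window 2): DENY
  req#14 t=16s (window 2): DENY
  req#15 t=16s (window 2): DENY
  req#16 t=18s (window 3): ALLOW
  req#17 t=20s (window 3): ALLOW
  req#18 t=20s (window 3): ALLOW
  req#19 t=21s (window 3): ALLOW
  req#20 t=21s (window 3): ALLOW
  req#21 t=22s (window 3): ALLOW

Allowed counts by window: 3 3 6 6

Answer: 3 3 6 6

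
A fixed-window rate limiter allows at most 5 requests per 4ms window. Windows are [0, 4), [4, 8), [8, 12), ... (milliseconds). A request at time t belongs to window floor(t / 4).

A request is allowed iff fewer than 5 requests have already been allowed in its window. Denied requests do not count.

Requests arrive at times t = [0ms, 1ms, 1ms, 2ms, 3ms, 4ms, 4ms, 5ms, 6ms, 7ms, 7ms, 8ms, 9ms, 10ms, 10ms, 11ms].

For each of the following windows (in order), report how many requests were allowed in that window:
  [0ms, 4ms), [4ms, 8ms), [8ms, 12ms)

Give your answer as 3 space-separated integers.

Answer: 5 5 5

Derivation:
Processing requests:
  req#1 t=0ms (window 0): ALLOW
  req#2 t=1ms (window 0): ALLOW
  req#3 t=1ms (window 0): ALLOW
  req#4 t=2ms (window 0): ALLOW
  req#5 t=3ms (window 0): ALLOW
  req#6 t=4ms (window 1): ALLOW
  req#7 t=4ms (window 1): ALLOW
  req#8 t=5ms (window 1): ALLOW
  req#9 t=6ms (window 1): ALLOW
  req#10 t=7ms (window 1): ALLOW
  req#11 t=7ms (window 1): DENY
  req#12 t=8ms (window 2): ALLOW
  req#13 t=9ms (window 2): ALLOW
  req#14 t=10ms (window 2): ALLOW
  req#15 t=10ms (window 2): ALLOW
  req#16 t=11ms (window 2): ALLOW

Allowed counts by window: 5 5 5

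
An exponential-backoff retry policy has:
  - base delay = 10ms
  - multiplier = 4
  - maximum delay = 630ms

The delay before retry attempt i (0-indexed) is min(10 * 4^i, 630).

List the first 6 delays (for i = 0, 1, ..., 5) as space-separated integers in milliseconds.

Answer: 10 40 160 630 630 630

Derivation:
Computing each delay:
  i=0: min(10*4^0, 630) = 10
  i=1: min(10*4^1, 630) = 40
  i=2: min(10*4^2, 630) = 160
  i=3: min(10*4^3, 630) = 630
  i=4: min(10*4^4, 630) = 630
  i=5: min(10*4^5, 630) = 630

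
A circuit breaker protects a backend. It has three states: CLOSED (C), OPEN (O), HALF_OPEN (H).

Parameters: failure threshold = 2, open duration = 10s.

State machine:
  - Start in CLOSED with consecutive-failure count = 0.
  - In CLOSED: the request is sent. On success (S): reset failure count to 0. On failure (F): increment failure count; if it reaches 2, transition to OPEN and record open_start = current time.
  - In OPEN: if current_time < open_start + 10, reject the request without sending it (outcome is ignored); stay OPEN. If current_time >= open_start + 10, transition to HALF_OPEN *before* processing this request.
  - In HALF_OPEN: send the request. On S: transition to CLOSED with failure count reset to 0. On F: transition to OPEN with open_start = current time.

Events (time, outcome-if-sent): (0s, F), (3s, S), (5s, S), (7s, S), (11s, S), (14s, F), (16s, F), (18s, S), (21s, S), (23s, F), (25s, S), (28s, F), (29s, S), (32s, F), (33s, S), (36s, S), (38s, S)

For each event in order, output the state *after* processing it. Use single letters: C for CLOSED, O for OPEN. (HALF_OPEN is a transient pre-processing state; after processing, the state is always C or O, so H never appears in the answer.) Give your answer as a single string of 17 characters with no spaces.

Answer: CCCCCCOOOOOOOOOOC

Derivation:
State after each event:
  event#1 t=0s outcome=F: state=CLOSED
  event#2 t=3s outcome=S: state=CLOSED
  event#3 t=5s outcome=S: state=CLOSED
  event#4 t=7s outcome=S: state=CLOSED
  event#5 t=11s outcome=S: state=CLOSED
  event#6 t=14s outcome=F: state=CLOSED
  event#7 t=16s outcome=F: state=OPEN
  event#8 t=18s outcome=S: state=OPEN
  event#9 t=21s outcome=S: state=OPEN
  event#10 t=23s outcome=F: state=OPEN
  event#11 t=25s outcome=S: state=OPEN
  event#12 t=28s outcome=F: state=OPEN
  event#13 t=29s outcome=S: state=OPEN
  event#14 t=32s outcome=F: state=OPEN
  event#15 t=33s outcome=S: state=OPEN
  event#16 t=36s outcome=S: state=OPEN
  event#17 t=38s outcome=S: state=CLOSED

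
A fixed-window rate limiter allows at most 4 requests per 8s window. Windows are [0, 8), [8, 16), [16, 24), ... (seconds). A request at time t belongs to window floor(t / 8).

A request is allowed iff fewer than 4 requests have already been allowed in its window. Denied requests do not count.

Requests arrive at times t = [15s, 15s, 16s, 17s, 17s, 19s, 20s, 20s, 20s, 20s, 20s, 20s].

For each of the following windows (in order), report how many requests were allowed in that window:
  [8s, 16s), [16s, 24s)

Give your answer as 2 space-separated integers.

Processing requests:
  req#1 t=15s (window 1): ALLOW
  req#2 t=15s (window 1): ALLOW
  req#3 t=16s (window 2): ALLOW
  req#4 t=17s (window 2): ALLOW
  req#5 t=17s (window 2): ALLOW
  req#6 t=19s (window 2): ALLOW
  req#7 t=20s (window 2): DENY
  req#8 t=20s (window 2): DENY
  req#9 t=20s (window 2): DENY
  req#10 t=20s (window 2): DENY
  req#11 t=20s (window 2): DENY
  req#12 t=20s (window 2): DENY

Allowed counts by window: 2 4

Answer: 2 4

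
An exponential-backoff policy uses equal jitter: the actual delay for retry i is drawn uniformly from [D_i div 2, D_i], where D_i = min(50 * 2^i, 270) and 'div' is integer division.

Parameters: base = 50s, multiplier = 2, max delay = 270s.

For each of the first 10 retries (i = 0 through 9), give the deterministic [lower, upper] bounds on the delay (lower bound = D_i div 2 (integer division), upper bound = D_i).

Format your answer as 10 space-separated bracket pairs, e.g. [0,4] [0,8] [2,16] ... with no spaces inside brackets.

Answer: [25,50] [50,100] [100,200] [135,270] [135,270] [135,270] [135,270] [135,270] [135,270] [135,270]

Derivation:
Computing bounds per retry:
  i=0: D_i=min(50*2^0,270)=50, bounds=[25,50]
  i=1: D_i=min(50*2^1,270)=100, bounds=[50,100]
  i=2: D_i=min(50*2^2,270)=200, bounds=[100,200]
  i=3: D_i=min(50*2^3,270)=270, bounds=[135,270]
  i=4: D_i=min(50*2^4,270)=270, bounds=[135,270]
  i=5: D_i=min(50*2^5,270)=270, bounds=[135,270]
  i=6: D_i=min(50*2^6,270)=270, bounds=[135,270]
  i=7: D_i=min(50*2^7,270)=270, bounds=[135,270]
  i=8: D_i=min(50*2^8,270)=270, bounds=[135,270]
  i=9: D_i=min(50*2^9,270)=270, bounds=[135,270]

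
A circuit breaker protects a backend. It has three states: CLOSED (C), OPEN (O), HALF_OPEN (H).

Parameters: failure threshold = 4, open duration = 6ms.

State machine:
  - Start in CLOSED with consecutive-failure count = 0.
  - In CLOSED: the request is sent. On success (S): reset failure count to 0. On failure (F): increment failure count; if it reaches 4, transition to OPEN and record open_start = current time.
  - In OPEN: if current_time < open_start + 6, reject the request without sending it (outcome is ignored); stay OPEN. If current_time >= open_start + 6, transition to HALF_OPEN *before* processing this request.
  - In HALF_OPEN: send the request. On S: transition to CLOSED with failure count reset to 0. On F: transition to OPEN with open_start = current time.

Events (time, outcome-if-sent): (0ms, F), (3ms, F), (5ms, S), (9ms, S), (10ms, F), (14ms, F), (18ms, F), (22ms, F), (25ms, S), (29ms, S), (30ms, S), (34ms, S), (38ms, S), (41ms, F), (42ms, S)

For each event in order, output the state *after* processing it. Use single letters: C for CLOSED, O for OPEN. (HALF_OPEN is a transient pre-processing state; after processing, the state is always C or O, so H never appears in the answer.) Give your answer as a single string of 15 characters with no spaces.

State after each event:
  event#1 t=0ms outcome=F: state=CLOSED
  event#2 t=3ms outcome=F: state=CLOSED
  event#3 t=5ms outcome=S: state=CLOSED
  event#4 t=9ms outcome=S: state=CLOSED
  event#5 t=10ms outcome=F: state=CLOSED
  event#6 t=14ms outcome=F: state=CLOSED
  event#7 t=18ms outcome=F: state=CLOSED
  event#8 t=22ms outcome=F: state=OPEN
  event#9 t=25ms outcome=S: state=OPEN
  event#10 t=29ms outcome=S: state=CLOSED
  event#11 t=30ms outcome=S: state=CLOSED
  event#12 t=34ms outcome=S: state=CLOSED
  event#13 t=38ms outcome=S: state=CLOSED
  event#14 t=41ms outcome=F: state=CLOSED
  event#15 t=42ms outcome=S: state=CLOSED

Answer: CCCCCCCOOCCCCCC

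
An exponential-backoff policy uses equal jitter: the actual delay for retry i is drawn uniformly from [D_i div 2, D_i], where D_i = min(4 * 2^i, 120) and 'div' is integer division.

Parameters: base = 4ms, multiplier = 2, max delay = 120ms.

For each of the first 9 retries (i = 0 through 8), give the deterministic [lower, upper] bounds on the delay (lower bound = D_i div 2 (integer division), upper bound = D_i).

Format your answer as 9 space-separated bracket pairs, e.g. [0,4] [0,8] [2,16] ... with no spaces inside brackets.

Computing bounds per retry:
  i=0: D_i=min(4*2^0,120)=4, bounds=[2,4]
  i=1: D_i=min(4*2^1,120)=8, bounds=[4,8]
  i=2: D_i=min(4*2^2,120)=16, bounds=[8,16]
  i=3: D_i=min(4*2^3,120)=32, bounds=[16,32]
  i=4: D_i=min(4*2^4,120)=64, bounds=[32,64]
  i=5: D_i=min(4*2^5,120)=120, bounds=[60,120]
  i=6: D_i=min(4*2^6,120)=120, bounds=[60,120]
  i=7: D_i=min(4*2^7,120)=120, bounds=[60,120]
  i=8: D_i=min(4*2^8,120)=120, bounds=[60,120]

Answer: [2,4] [4,8] [8,16] [16,32] [32,64] [60,120] [60,120] [60,120] [60,120]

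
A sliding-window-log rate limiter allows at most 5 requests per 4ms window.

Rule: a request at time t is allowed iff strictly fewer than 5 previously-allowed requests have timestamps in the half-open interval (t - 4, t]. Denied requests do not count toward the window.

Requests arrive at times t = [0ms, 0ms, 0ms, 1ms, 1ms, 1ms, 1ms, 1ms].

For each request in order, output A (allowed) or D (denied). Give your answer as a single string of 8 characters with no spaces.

Answer: AAAAADDD

Derivation:
Tracking allowed requests in the window:
  req#1 t=0ms: ALLOW
  req#2 t=0ms: ALLOW
  req#3 t=0ms: ALLOW
  req#4 t=1ms: ALLOW
  req#5 t=1ms: ALLOW
  req#6 t=1ms: DENY
  req#7 t=1ms: DENY
  req#8 t=1ms: DENY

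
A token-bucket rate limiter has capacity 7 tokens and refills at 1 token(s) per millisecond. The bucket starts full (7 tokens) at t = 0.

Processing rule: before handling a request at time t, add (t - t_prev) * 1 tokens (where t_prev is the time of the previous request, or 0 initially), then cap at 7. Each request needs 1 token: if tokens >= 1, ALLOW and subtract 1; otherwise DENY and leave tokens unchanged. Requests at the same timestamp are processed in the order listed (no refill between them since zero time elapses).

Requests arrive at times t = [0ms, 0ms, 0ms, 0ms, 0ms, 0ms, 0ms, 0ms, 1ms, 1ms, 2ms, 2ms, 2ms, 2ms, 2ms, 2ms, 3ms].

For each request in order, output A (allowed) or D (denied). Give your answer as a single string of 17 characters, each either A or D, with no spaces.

Simulating step by step:
  req#1 t=0ms: ALLOW
  req#2 t=0ms: ALLOW
  req#3 t=0ms: ALLOW
  req#4 t=0ms: ALLOW
  req#5 t=0ms: ALLOW
  req#6 t=0ms: ALLOW
  req#7 t=0ms: ALLOW
  req#8 t=0ms: DENY
  req#9 t=1ms: ALLOW
  req#10 t=1ms: DENY
  req#11 t=2ms: ALLOW
  req#12 t=2ms: DENY
  req#13 t=2ms: DENY
  req#14 t=2ms: DENY
  req#15 t=2ms: DENY
  req#16 t=2ms: DENY
  req#17 t=3ms: ALLOW

Answer: AAAAAAADADADDDDDA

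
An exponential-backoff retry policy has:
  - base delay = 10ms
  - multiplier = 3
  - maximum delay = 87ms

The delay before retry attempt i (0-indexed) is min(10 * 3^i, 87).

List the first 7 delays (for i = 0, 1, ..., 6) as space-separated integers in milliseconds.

Answer: 10 30 87 87 87 87 87

Derivation:
Computing each delay:
  i=0: min(10*3^0, 87) = 10
  i=1: min(10*3^1, 87) = 30
  i=2: min(10*3^2, 87) = 87
  i=3: min(10*3^3, 87) = 87
  i=4: min(10*3^4, 87) = 87
  i=5: min(10*3^5, 87) = 87
  i=6: min(10*3^6, 87) = 87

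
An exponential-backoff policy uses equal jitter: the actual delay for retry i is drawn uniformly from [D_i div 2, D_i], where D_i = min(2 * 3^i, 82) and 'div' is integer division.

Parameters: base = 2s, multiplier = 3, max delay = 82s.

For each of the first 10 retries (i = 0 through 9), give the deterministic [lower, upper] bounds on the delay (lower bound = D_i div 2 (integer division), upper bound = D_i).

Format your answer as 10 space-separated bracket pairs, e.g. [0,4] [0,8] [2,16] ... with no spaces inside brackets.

Answer: [1,2] [3,6] [9,18] [27,54] [41,82] [41,82] [41,82] [41,82] [41,82] [41,82]

Derivation:
Computing bounds per retry:
  i=0: D_i=min(2*3^0,82)=2, bounds=[1,2]
  i=1: D_i=min(2*3^1,82)=6, bounds=[3,6]
  i=2: D_i=min(2*3^2,82)=18, bounds=[9,18]
  i=3: D_i=min(2*3^3,82)=54, bounds=[27,54]
  i=4: D_i=min(2*3^4,82)=82, bounds=[41,82]
  i=5: D_i=min(2*3^5,82)=82, bounds=[41,82]
  i=6: D_i=min(2*3^6,82)=82, bounds=[41,82]
  i=7: D_i=min(2*3^7,82)=82, bounds=[41,82]
  i=8: D_i=min(2*3^8,82)=82, bounds=[41,82]
  i=9: D_i=min(2*3^9,82)=82, bounds=[41,82]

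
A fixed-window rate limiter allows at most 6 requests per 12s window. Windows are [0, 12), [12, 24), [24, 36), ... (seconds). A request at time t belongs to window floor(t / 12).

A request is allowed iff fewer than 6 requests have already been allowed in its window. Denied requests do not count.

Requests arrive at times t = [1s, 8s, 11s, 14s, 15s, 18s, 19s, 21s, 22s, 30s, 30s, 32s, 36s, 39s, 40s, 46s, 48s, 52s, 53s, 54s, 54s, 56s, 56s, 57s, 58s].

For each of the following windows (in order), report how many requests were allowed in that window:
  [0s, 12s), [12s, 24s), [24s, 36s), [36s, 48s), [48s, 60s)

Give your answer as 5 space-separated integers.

Processing requests:
  req#1 t=1s (window 0): ALLOW
  req#2 t=8s (window 0): ALLOW
  req#3 t=11s (window 0): ALLOW
  req#4 t=14s (window 1): ALLOW
  req#5 t=15s (window 1): ALLOW
  req#6 t=18s (window 1): ALLOW
  req#7 t=19s (window 1): ALLOW
  req#8 t=21s (window 1): ALLOW
  req#9 t=22s (window 1): ALLOW
  req#10 t=30s (window 2): ALLOW
  req#11 t=30s (window 2): ALLOW
  req#12 t=32s (window 2): ALLOW
  req#13 t=36s (window 3): ALLOW
  req#14 t=39s (window 3): ALLOW
  req#15 t=40s (window 3): ALLOW
  req#16 t=46s (window 3): ALLOW
  req#17 t=48s (window 4): ALLOW
  req#18 t=52s (window 4): ALLOW
  req#19 t=53s (window 4): ALLOW
  req#20 t=54s (window 4): ALLOW
  req#21 t=54s (window 4): ALLOW
  req#22 t=56s (window 4): ALLOW
  req#23 t=56s (window 4): DENY
  req#24 t=57s (window 4): DENY
  req#25 t=58s (window 4): DENY

Allowed counts by window: 3 6 3 4 6

Answer: 3 6 3 4 6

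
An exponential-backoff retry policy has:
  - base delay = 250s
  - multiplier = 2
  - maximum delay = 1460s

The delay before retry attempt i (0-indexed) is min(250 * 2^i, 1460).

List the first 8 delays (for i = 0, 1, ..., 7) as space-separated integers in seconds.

Answer: 250 500 1000 1460 1460 1460 1460 1460

Derivation:
Computing each delay:
  i=0: min(250*2^0, 1460) = 250
  i=1: min(250*2^1, 1460) = 500
  i=2: min(250*2^2, 1460) = 1000
  i=3: min(250*2^3, 1460) = 1460
  i=4: min(250*2^4, 1460) = 1460
  i=5: min(250*2^5, 1460) = 1460
  i=6: min(250*2^6, 1460) = 1460
  i=7: min(250*2^7, 1460) = 1460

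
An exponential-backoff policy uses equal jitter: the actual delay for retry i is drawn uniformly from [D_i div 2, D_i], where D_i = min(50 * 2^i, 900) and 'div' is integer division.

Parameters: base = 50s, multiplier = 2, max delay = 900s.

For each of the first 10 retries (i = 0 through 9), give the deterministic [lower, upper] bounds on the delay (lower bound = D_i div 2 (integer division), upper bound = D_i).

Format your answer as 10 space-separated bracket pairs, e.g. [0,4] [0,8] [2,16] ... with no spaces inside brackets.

Computing bounds per retry:
  i=0: D_i=min(50*2^0,900)=50, bounds=[25,50]
  i=1: D_i=min(50*2^1,900)=100, bounds=[50,100]
  i=2: D_i=min(50*2^2,900)=200, bounds=[100,200]
  i=3: D_i=min(50*2^3,900)=400, bounds=[200,400]
  i=4: D_i=min(50*2^4,900)=800, bounds=[400,800]
  i=5: D_i=min(50*2^5,900)=900, bounds=[450,900]
  i=6: D_i=min(50*2^6,900)=900, bounds=[450,900]
  i=7: D_i=min(50*2^7,900)=900, bounds=[450,900]
  i=8: D_i=min(50*2^8,900)=900, bounds=[450,900]
  i=9: D_i=min(50*2^9,900)=900, bounds=[450,900]

Answer: [25,50] [50,100] [100,200] [200,400] [400,800] [450,900] [450,900] [450,900] [450,900] [450,900]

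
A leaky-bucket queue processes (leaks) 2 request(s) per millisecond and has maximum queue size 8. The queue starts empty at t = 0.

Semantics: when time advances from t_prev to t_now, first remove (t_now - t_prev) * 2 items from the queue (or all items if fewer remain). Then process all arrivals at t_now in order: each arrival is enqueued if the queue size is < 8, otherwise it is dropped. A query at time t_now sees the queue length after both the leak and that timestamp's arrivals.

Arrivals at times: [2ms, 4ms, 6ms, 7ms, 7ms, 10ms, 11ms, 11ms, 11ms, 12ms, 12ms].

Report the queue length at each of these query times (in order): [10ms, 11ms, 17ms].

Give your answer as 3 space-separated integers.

Answer: 1 3 0

Derivation:
Queue lengths at query times:
  query t=10ms: backlog = 1
  query t=11ms: backlog = 3
  query t=17ms: backlog = 0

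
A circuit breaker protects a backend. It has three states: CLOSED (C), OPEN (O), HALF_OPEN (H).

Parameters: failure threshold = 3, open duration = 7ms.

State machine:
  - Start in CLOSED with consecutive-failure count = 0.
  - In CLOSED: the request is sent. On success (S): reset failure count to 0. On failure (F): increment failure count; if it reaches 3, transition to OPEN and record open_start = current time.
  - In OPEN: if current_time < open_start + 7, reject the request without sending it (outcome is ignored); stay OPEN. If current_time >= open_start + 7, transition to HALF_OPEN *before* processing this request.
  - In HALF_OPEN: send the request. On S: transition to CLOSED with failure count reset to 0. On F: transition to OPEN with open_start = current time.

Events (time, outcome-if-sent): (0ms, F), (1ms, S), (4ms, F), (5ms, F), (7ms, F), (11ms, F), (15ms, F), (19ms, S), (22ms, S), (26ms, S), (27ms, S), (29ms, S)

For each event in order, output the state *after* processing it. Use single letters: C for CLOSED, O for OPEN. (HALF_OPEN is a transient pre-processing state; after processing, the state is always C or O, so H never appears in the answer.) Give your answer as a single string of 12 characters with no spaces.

Answer: CCCCOOOOCCCC

Derivation:
State after each event:
  event#1 t=0ms outcome=F: state=CLOSED
  event#2 t=1ms outcome=S: state=CLOSED
  event#3 t=4ms outcome=F: state=CLOSED
  event#4 t=5ms outcome=F: state=CLOSED
  event#5 t=7ms outcome=F: state=OPEN
  event#6 t=11ms outcome=F: state=OPEN
  event#7 t=15ms outcome=F: state=OPEN
  event#8 t=19ms outcome=S: state=OPEN
  event#9 t=22ms outcome=S: state=CLOSED
  event#10 t=26ms outcome=S: state=CLOSED
  event#11 t=27ms outcome=S: state=CLOSED
  event#12 t=29ms outcome=S: state=CLOSED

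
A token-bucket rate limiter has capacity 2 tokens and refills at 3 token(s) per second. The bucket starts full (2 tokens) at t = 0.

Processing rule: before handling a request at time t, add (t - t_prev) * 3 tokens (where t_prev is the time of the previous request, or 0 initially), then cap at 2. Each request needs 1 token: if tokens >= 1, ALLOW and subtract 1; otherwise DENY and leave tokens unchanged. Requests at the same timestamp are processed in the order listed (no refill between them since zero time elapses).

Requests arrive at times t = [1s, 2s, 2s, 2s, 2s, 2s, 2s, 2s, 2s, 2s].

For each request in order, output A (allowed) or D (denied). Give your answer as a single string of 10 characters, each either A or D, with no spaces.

Simulating step by step:
  req#1 t=1s: ALLOW
  req#2 t=2s: ALLOW
  req#3 t=2s: ALLOW
  req#4 t=2s: DENY
  req#5 t=2s: DENY
  req#6 t=2s: DENY
  req#7 t=2s: DENY
  req#8 t=2s: DENY
  req#9 t=2s: DENY
  req#10 t=2s: DENY

Answer: AAADDDDDDD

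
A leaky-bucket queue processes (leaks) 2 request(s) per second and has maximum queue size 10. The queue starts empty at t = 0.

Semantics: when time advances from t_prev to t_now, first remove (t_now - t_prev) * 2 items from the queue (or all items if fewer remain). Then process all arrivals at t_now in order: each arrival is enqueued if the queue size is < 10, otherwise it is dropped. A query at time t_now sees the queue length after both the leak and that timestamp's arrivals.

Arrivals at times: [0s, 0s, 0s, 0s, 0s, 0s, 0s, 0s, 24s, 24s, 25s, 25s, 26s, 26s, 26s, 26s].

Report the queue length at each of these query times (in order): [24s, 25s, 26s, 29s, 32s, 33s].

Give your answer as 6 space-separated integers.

Queue lengths at query times:
  query t=24s: backlog = 2
  query t=25s: backlog = 2
  query t=26s: backlog = 4
  query t=29s: backlog = 0
  query t=32s: backlog = 0
  query t=33s: backlog = 0

Answer: 2 2 4 0 0 0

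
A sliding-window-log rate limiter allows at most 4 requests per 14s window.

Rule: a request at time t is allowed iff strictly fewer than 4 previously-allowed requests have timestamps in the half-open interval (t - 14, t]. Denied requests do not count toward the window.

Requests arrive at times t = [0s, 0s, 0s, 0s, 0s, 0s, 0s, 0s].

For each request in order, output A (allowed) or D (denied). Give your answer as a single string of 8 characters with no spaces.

Answer: AAAADDDD

Derivation:
Tracking allowed requests in the window:
  req#1 t=0s: ALLOW
  req#2 t=0s: ALLOW
  req#3 t=0s: ALLOW
  req#4 t=0s: ALLOW
  req#5 t=0s: DENY
  req#6 t=0s: DENY
  req#7 t=0s: DENY
  req#8 t=0s: DENY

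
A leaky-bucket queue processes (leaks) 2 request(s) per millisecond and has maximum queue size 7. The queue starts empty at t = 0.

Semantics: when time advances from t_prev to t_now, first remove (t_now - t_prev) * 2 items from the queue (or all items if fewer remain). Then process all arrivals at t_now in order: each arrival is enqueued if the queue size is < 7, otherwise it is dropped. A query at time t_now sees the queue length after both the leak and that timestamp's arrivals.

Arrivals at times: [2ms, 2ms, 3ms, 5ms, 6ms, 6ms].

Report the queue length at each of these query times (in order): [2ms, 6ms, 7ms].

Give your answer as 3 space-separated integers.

Queue lengths at query times:
  query t=2ms: backlog = 2
  query t=6ms: backlog = 2
  query t=7ms: backlog = 0

Answer: 2 2 0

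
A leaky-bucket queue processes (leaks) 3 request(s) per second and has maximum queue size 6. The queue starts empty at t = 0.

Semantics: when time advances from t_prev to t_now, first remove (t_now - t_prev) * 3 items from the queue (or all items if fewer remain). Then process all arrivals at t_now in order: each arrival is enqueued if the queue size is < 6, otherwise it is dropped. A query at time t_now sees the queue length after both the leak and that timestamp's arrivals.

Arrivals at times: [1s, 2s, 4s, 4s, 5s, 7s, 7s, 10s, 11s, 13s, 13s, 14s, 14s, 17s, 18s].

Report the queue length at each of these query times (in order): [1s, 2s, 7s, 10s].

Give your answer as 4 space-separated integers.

Answer: 1 1 2 1

Derivation:
Queue lengths at query times:
  query t=1s: backlog = 1
  query t=2s: backlog = 1
  query t=7s: backlog = 2
  query t=10s: backlog = 1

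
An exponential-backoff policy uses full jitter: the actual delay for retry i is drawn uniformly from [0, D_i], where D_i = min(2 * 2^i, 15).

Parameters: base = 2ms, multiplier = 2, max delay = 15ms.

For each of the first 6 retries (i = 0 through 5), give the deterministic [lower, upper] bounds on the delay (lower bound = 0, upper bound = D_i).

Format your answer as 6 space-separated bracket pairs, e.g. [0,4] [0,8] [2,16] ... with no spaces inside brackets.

Answer: [0,2] [0,4] [0,8] [0,15] [0,15] [0,15]

Derivation:
Computing bounds per retry:
  i=0: D_i=min(2*2^0,15)=2, bounds=[0,2]
  i=1: D_i=min(2*2^1,15)=4, bounds=[0,4]
  i=2: D_i=min(2*2^2,15)=8, bounds=[0,8]
  i=3: D_i=min(2*2^3,15)=15, bounds=[0,15]
  i=4: D_i=min(2*2^4,15)=15, bounds=[0,15]
  i=5: D_i=min(2*2^5,15)=15, bounds=[0,15]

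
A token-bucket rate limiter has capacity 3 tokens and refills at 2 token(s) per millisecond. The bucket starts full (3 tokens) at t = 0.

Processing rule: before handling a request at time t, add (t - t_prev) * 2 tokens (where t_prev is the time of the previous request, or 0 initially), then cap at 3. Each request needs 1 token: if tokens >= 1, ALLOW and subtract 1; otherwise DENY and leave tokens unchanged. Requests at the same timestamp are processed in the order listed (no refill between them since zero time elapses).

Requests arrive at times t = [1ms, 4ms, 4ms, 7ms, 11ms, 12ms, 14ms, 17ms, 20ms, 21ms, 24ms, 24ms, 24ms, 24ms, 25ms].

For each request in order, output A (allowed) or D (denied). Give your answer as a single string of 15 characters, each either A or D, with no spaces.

Simulating step by step:
  req#1 t=1ms: ALLOW
  req#2 t=4ms: ALLOW
  req#3 t=4ms: ALLOW
  req#4 t=7ms: ALLOW
  req#5 t=11ms: ALLOW
  req#6 t=12ms: ALLOW
  req#7 t=14ms: ALLOW
  req#8 t=17ms: ALLOW
  req#9 t=20ms: ALLOW
  req#10 t=21ms: ALLOW
  req#11 t=24ms: ALLOW
  req#12 t=24ms: ALLOW
  req#13 t=24ms: ALLOW
  req#14 t=24ms: DENY
  req#15 t=25ms: ALLOW

Answer: AAAAAAAAAAAAADA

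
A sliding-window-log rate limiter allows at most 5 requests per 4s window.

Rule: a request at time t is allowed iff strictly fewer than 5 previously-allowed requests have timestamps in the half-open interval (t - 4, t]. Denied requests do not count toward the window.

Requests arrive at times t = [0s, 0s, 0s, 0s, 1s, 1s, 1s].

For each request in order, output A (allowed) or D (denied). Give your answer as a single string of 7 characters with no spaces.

Answer: AAAAADD

Derivation:
Tracking allowed requests in the window:
  req#1 t=0s: ALLOW
  req#2 t=0s: ALLOW
  req#3 t=0s: ALLOW
  req#4 t=0s: ALLOW
  req#5 t=1s: ALLOW
  req#6 t=1s: DENY
  req#7 t=1s: DENY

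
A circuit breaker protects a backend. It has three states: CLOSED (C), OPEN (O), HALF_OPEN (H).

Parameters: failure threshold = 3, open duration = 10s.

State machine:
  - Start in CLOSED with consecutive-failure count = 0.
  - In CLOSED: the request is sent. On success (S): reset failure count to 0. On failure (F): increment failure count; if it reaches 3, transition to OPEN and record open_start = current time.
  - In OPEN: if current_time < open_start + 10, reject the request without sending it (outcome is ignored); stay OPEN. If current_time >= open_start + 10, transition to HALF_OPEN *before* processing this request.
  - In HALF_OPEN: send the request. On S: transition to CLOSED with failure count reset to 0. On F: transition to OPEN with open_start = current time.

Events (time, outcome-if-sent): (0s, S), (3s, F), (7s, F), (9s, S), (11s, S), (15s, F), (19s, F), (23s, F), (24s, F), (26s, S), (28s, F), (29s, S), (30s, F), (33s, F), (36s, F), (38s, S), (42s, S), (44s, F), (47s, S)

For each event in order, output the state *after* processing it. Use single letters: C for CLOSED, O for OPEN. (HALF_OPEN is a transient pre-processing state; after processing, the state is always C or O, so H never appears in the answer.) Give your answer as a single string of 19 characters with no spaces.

Answer: CCCCCCCOOOOOOOOOOOO

Derivation:
State after each event:
  event#1 t=0s outcome=S: state=CLOSED
  event#2 t=3s outcome=F: state=CLOSED
  event#3 t=7s outcome=F: state=CLOSED
  event#4 t=9s outcome=S: state=CLOSED
  event#5 t=11s outcome=S: state=CLOSED
  event#6 t=15s outcome=F: state=CLOSED
  event#7 t=19s outcome=F: state=CLOSED
  event#8 t=23s outcome=F: state=OPEN
  event#9 t=24s outcome=F: state=OPEN
  event#10 t=26s outcome=S: state=OPEN
  event#11 t=28s outcome=F: state=OPEN
  event#12 t=29s outcome=S: state=OPEN
  event#13 t=30s outcome=F: state=OPEN
  event#14 t=33s outcome=F: state=OPEN
  event#15 t=36s outcome=F: state=OPEN
  event#16 t=38s outcome=S: state=OPEN
  event#17 t=42s outcome=S: state=OPEN
  event#18 t=44s outcome=F: state=OPEN
  event#19 t=47s outcome=S: state=OPEN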